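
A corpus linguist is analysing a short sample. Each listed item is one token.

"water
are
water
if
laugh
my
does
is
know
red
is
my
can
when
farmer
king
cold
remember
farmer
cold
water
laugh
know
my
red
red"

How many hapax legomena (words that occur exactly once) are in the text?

7

Frequencies: water:3, my:3, red:3, laugh:2, is:2, know:2, farmer:2, cold:2, are:1, if:1, does:1, can:1, when:1, king:1, remember:1
Hapax (freq=1): are, can, does, if, king, remember, when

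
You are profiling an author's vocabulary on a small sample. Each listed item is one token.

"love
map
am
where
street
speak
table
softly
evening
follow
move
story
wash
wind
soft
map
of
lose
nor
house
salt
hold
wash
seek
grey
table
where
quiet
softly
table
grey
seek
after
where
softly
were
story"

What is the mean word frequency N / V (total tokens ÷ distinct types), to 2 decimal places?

N = 37 tokens, V = 26 types.
Mean frequency = N / V = 37 / 26 = 1.42

1.42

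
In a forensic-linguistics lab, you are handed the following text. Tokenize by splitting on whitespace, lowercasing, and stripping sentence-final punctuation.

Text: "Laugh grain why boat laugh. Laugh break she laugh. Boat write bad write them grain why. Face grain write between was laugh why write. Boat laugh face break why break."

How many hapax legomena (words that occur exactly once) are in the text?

Frequencies: laugh:6, why:4, write:4, grain:3, boat:3, break:3, face:2, she:1, bad:1, them:1, between:1, was:1
Hapax (freq=1): bad, between, she, them, was

5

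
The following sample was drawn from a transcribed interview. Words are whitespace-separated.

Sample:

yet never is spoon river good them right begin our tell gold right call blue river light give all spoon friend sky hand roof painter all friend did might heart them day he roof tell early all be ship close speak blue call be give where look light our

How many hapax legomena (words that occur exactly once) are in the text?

Frequencies: all:3, spoon:2, river:2, them:2, right:2, our:2, tell:2, call:2, blue:2, light:2, give:2, friend:2, roof:2, be:2, yet:1, never:1, is:1, good:1, begin:1, gold:1, … (14 more, each freq 1)
Hapax (freq=1): begin, close, day, did, early, gold, good, hand, he, heart, is, look, might, never, painter, ship, sky, speak, where, yet

20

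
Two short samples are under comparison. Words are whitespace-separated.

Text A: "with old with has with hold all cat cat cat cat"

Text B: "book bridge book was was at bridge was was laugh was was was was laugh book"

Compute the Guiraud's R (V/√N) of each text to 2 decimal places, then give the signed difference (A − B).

0.56

A: V=6, N=11, R=1.81
B: V=5, N=16, R=1.25
Difference = 1.81 − 1.25 = 0.56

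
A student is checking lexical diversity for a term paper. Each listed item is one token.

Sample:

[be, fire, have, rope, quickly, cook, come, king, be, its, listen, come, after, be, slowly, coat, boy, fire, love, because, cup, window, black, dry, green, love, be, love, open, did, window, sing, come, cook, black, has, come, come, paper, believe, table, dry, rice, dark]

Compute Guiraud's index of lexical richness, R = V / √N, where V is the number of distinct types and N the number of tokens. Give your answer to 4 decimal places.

4.5227

N = 44, V = 30.
√N = 6.633250
R = 30 / 6.633250 = 4.5227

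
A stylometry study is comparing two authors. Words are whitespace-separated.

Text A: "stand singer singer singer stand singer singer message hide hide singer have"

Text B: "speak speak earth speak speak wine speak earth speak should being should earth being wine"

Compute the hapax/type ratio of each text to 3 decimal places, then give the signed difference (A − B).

A: hapax=2, V=5, ratio=0.400
B: hapax=0, V=5, ratio=0.000
Difference = 0.400 − 0.000 = 0.400

0.400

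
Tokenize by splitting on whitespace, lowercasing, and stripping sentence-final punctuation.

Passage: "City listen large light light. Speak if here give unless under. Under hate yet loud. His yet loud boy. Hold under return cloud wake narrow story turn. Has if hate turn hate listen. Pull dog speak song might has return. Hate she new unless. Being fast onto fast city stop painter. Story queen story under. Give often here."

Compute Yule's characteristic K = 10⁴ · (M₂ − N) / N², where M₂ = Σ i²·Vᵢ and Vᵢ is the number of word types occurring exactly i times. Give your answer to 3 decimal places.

Frequencies: under:4, hate:4, story:3, city:2, listen:2, light:2, speak:2, if:2, here:2, give:2, unless:2, yet:2, loud:2, return:2, turn:2, has:2, fast:2, large:1, his:1, boy:1, … (16 more, each freq 1)
N = 58. Frequency spectrum: V_1=19, V_2=14, V_3=1, V_4=2
M₂ = 1²·19 + 2²·14 + 3²·1 + 4²·2 = 116
K = 10000 × (116 − 58) / 58² = 172.414

172.414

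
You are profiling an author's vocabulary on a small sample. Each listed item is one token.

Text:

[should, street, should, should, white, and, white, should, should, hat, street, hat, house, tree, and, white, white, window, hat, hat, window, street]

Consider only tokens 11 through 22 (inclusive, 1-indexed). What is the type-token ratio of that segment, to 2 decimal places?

0.58

Segment tokens 11–22: street, hat, house, tree, and, white, white, window, hat, hat, window, street
Segment N = 12, segment V = 7.
TTR = 7 / 12 = 0.58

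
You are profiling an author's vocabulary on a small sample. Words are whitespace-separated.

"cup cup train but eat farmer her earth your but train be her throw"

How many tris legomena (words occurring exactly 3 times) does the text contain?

Frequencies: cup:2, train:2, but:2, her:2, eat:1, farmer:1, earth:1, your:1, be:1, throw:1
Words with frequency 3: (none)

0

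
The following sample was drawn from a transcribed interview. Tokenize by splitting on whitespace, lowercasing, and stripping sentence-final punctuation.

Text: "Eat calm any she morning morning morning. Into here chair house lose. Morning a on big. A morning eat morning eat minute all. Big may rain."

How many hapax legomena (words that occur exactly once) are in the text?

13

Frequencies: morning:6, eat:3, a:2, big:2, calm:1, any:1, she:1, into:1, here:1, chair:1, house:1, lose:1, on:1, minute:1, all:1, may:1, rain:1
Hapax (freq=1): all, any, calm, chair, here, house, into, lose, may, minute, on, rain, she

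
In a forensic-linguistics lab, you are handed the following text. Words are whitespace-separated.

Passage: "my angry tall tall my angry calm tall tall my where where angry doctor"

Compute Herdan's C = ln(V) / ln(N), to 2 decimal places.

0.68

N = 14, V = 6.
ln(V) = 1.791759, ln(N) = 2.639057
C = 1.791759 / 2.639057 = 0.68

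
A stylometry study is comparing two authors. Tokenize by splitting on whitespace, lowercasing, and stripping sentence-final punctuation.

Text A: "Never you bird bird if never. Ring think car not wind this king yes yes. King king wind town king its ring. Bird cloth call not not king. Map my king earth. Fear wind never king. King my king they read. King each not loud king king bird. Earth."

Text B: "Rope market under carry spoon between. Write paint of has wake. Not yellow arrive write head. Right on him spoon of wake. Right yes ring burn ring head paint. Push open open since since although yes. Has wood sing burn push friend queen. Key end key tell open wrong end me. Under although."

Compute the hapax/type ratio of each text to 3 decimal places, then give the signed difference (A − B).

A: hapax=15, V=24, ratio=0.625
B: hapax=16, V=34, ratio=0.471
Difference = 0.625 − 0.471 = 0.154

0.154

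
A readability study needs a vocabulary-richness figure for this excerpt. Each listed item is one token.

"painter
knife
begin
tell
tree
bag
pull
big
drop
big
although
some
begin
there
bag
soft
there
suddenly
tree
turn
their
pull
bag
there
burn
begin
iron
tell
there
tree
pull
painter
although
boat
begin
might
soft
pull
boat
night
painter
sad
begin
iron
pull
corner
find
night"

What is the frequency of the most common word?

Frequencies: begin:5, pull:5, there:4, painter:3, tree:3, bag:3, tell:2, big:2, although:2, soft:2, iron:2, boat:2, night:2, knife:1, drop:1, some:1, suddenly:1, turn:1, their:1, burn:1, … (4 more, each freq 1)
Most common: 'begin' with frequency 5.

5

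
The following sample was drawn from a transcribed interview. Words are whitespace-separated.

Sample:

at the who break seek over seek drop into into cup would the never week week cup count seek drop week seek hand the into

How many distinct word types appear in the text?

14

Distinct types: {at, break, count, cup, drop, hand, into, never, over, seek, the, week, who, would}
V = 14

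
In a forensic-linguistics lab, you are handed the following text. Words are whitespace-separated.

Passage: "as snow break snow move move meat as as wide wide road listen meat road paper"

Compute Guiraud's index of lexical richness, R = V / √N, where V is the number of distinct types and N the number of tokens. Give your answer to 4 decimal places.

N = 16, V = 9.
√N = 4.000000
R = 9 / 4.000000 = 2.2500

2.2500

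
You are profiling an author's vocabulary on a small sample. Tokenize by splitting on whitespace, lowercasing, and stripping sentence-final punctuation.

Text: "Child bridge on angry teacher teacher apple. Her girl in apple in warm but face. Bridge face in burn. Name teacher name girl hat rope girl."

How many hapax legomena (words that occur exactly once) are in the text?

9

Frequencies: teacher:3, girl:3, in:3, bridge:2, apple:2, face:2, name:2, child:1, on:1, angry:1, her:1, warm:1, but:1, burn:1, hat:1, rope:1
Hapax (freq=1): angry, burn, but, child, hat, her, on, rope, warm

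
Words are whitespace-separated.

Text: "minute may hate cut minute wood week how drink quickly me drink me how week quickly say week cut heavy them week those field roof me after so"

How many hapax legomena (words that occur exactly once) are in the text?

11

Frequencies: week:4, me:3, minute:2, cut:2, how:2, drink:2, quickly:2, may:1, hate:1, wood:1, say:1, heavy:1, them:1, those:1, field:1, roof:1, after:1, so:1
Hapax (freq=1): after, field, hate, heavy, may, roof, say, so, them, those, wood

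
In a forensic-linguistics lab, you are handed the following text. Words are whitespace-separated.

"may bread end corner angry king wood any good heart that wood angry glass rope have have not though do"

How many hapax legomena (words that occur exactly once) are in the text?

14

Frequencies: angry:2, wood:2, have:2, may:1, bread:1, end:1, corner:1, king:1, any:1, good:1, heart:1, that:1, glass:1, rope:1, not:1, though:1, do:1
Hapax (freq=1): any, bread, corner, do, end, glass, good, heart, king, may, not, rope, that, though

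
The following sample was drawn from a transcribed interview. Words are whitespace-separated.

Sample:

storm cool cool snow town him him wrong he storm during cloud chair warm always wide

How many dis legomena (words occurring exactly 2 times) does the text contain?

Frequencies: storm:2, cool:2, him:2, snow:1, town:1, wrong:1, he:1, during:1, cloud:1, chair:1, warm:1, always:1, wide:1
Words with frequency 2: cool, him, storm

3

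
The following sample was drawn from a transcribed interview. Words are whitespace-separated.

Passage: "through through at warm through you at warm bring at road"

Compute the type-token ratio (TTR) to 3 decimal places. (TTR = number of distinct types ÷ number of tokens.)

0.545

N = 11 tokens, V = 6 types.
TTR = V / N = 6 / 11 = 0.545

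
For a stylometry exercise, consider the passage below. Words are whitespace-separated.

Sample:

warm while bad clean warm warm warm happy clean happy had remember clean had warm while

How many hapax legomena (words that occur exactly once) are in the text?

Frequencies: warm:5, clean:3, while:2, happy:2, had:2, bad:1, remember:1
Hapax (freq=1): bad, remember

2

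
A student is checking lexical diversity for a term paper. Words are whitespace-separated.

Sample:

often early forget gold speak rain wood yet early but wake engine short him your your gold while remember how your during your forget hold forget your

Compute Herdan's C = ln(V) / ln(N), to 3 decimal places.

N = 27, V = 19.
ln(V) = 2.944439, ln(N) = 3.295837
C = 2.944439 / 3.295837 = 0.893

0.893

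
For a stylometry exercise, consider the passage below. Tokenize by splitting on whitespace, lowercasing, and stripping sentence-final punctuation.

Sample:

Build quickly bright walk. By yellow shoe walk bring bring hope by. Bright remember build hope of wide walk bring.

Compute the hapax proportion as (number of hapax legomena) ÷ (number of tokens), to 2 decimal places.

Frequencies: walk:3, bring:3, build:2, bright:2, by:2, hope:2, quickly:1, yellow:1, shoe:1, remember:1, of:1, wide:1
Hapax count = 6; token count = 20.
Ratio = 6 / 20 = 0.30

0.30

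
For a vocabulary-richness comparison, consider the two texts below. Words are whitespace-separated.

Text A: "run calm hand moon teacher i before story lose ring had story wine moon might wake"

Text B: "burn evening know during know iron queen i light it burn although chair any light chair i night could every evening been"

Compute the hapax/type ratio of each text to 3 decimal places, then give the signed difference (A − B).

0.232

A: hapax=12, V=14, ratio=0.857
B: hapax=10, V=16, ratio=0.625
Difference = 0.857 − 0.625 = 0.232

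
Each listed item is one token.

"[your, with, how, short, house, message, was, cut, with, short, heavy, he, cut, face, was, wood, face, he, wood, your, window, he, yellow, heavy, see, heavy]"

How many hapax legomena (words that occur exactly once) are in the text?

Frequencies: heavy:3, he:3, your:2, with:2, short:2, was:2, cut:2, face:2, wood:2, how:1, house:1, message:1, window:1, yellow:1, see:1
Hapax (freq=1): house, how, message, see, window, yellow

6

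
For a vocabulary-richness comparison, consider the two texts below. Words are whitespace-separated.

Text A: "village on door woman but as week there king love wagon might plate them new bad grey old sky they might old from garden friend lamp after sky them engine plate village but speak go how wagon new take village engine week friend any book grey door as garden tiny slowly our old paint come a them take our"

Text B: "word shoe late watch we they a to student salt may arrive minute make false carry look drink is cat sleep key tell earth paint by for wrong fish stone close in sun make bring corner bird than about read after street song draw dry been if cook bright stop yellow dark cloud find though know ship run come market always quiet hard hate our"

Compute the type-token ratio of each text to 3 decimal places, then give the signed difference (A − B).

-0.341

TTR(A) = 38/59 = 0.644
TTR(B) = 64/65 = 0.985
Difference = 0.644 − 0.985 = -0.341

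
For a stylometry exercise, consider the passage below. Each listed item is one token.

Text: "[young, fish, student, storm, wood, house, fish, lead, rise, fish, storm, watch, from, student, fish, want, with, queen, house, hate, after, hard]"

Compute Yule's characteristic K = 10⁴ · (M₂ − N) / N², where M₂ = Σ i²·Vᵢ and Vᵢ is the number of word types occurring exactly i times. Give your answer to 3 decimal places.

Frequencies: fish:4, student:2, storm:2, house:2, young:1, wood:1, lead:1, rise:1, watch:1, from:1, want:1, with:1, queen:1, hate:1, after:1, hard:1
N = 22. Frequency spectrum: V_1=12, V_2=3, V_4=1
M₂ = 1²·12 + 2²·3 + 4²·1 = 40
K = 10000 × (40 − 22) / 22² = 371.901

371.901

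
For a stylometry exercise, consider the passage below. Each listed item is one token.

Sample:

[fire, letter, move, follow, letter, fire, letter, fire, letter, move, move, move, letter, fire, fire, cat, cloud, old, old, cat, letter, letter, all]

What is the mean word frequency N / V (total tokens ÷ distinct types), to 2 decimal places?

N = 23 tokens, V = 8 types.
Mean frequency = N / V = 23 / 8 = 2.88

2.88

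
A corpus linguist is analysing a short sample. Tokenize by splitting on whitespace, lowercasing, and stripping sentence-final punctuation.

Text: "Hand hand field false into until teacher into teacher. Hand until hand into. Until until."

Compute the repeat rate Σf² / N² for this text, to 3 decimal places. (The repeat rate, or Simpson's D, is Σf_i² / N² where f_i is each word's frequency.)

0.209

Frequencies: hand:4, until:4, into:3, teacher:2, field:1, false:1
Σf² = 47; N² = 225
Repeat rate = 47 / 225 = 0.209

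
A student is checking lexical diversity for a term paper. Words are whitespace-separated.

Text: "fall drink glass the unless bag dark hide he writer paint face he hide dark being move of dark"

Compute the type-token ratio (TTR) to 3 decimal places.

0.789

N = 19 tokens, V = 15 types.
TTR = V / N = 15 / 19 = 0.789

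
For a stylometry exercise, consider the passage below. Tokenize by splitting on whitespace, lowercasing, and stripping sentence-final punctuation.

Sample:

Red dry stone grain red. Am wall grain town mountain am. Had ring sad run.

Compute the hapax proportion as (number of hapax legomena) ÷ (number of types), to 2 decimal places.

Frequencies: red:2, grain:2, am:2, dry:1, stone:1, wall:1, town:1, mountain:1, had:1, ring:1, sad:1, run:1
Hapax count = 9; type count = 12.
Ratio = 9 / 12 = 0.75

0.75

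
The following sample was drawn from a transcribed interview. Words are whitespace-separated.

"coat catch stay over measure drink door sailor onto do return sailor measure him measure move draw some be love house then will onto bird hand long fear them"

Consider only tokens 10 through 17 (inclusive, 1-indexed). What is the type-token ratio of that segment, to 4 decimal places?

Segment tokens 10–17: do, return, sailor, measure, him, measure, move, draw
Segment N = 8, segment V = 7.
TTR = 7 / 8 = 0.8750

0.8750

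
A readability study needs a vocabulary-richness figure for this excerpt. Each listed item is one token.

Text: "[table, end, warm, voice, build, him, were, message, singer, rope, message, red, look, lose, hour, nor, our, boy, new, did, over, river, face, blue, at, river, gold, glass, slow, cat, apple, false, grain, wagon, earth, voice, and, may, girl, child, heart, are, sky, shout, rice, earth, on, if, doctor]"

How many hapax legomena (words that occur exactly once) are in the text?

Frequencies: voice:2, message:2, river:2, earth:2, table:1, end:1, warm:1, build:1, him:1, were:1, singer:1, rope:1, red:1, look:1, lose:1, hour:1, nor:1, our:1, boy:1, new:1, … (25 more, each freq 1)
Hapax (freq=1): and, apple, are, at, blue, boy, build, cat, child, did, doctor, end, face, false, girl, glass, gold, grain, heart, him, hour, if, look, lose, may, new, nor, on, our, over, red, rice, rope, shout, singer, sky, slow, table, wagon, warm, were

41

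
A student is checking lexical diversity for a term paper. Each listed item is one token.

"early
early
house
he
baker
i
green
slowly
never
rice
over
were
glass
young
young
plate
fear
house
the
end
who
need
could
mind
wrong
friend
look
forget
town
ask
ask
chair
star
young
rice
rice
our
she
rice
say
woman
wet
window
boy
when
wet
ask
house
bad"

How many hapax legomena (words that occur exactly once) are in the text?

32

Frequencies: rice:4, house:3, young:3, ask:3, early:2, wet:2, he:1, baker:1, i:1, green:1, slowly:1, never:1, over:1, were:1, glass:1, plate:1, fear:1, the:1, end:1, who:1, … (18 more, each freq 1)
Hapax (freq=1): bad, baker, boy, chair, could, end, fear, forget, friend, glass, green, he, i, look, mind, need, never, our, over, plate, say, she, slowly, star, the, town, were, when, who, window, woman, wrong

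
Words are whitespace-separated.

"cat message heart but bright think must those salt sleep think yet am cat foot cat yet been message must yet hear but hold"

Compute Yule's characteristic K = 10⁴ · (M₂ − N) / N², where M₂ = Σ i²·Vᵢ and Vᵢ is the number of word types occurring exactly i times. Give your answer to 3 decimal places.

347.222

Frequencies: cat:3, yet:3, message:2, but:2, think:2, must:2, heart:1, bright:1, those:1, salt:1, sleep:1, am:1, foot:1, been:1, hear:1, hold:1
N = 24. Frequency spectrum: V_1=10, V_2=4, V_3=2
M₂ = 1²·10 + 2²·4 + 3²·2 = 44
K = 10000 × (44 − 24) / 24² = 347.222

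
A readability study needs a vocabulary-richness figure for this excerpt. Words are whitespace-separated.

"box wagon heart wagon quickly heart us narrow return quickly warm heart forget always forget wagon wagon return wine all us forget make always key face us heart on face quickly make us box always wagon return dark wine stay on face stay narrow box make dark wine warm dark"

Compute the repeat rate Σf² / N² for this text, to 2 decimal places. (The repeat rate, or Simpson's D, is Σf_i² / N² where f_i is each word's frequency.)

0.06

Frequencies: wagon:5, heart:4, us:4, box:3, quickly:3, return:3, forget:3, always:3, wine:3, make:3, face:3, dark:3, narrow:2, warm:2, on:2, stay:2, all:1, key:1
Σf² = 156; N² = 2500
Repeat rate = 156 / 2500 = 0.06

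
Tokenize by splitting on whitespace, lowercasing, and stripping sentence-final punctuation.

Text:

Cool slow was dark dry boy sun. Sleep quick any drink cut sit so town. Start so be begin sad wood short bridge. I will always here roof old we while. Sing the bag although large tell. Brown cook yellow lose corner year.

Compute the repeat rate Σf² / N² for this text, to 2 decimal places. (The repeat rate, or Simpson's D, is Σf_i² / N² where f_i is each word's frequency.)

0.02

Frequencies: so:2, cool:1, slow:1, was:1, dark:1, dry:1, boy:1, sun:1, sleep:1, quick:1, any:1, drink:1, cut:1, sit:1, town:1, start:1, be:1, begin:1, sad:1, wood:1, … (22 more, each freq 1)
Σf² = 45; N² = 1849
Repeat rate = 45 / 1849 = 0.02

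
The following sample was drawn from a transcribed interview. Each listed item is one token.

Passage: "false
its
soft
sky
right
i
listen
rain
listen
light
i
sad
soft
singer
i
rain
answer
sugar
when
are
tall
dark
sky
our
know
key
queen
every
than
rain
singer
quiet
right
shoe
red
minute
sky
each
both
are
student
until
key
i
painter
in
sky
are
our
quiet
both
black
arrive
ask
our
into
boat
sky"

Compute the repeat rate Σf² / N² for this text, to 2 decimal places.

Frequencies: sky:5, i:4, rain:3, are:3, our:3, soft:2, right:2, listen:2, singer:2, key:2, quiet:2, both:2, false:1, its:1, light:1, sad:1, answer:1, sugar:1, when:1, tall:1, … (18 more, each freq 1)
Σf² = 122; N² = 3364
Repeat rate = 122 / 3364 = 0.04

0.04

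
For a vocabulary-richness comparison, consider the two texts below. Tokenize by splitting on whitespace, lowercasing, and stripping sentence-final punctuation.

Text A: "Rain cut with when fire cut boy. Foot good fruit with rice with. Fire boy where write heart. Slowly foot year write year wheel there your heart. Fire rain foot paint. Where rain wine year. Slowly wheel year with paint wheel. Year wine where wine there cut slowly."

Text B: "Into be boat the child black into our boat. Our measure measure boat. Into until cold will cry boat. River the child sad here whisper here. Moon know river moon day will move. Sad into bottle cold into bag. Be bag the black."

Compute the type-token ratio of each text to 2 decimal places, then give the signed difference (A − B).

-0.09

TTR(A) = 20/48 = 0.42
TTR(B) = 22/43 = 0.51
Difference = 0.42 − 0.51 = -0.09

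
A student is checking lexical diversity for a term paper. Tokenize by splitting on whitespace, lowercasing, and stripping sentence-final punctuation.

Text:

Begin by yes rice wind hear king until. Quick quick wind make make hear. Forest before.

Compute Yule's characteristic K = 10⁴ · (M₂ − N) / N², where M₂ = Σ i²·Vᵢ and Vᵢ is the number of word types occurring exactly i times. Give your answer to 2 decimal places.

Frequencies: wind:2, hear:2, quick:2, make:2, begin:1, by:1, yes:1, rice:1, king:1, until:1, forest:1, before:1
N = 16. Frequency spectrum: V_1=8, V_2=4
M₂ = 1²·8 + 2²·4 = 24
K = 10000 × (24 − 16) / 16² = 312.50

312.50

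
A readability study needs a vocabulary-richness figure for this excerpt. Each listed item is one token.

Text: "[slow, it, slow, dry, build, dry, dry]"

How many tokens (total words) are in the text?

Tokens: slow, it, slow, dry, build, dry, dry
N = 7

7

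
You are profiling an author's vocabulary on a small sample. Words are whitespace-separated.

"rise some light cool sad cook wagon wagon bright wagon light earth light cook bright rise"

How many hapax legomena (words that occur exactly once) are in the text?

Frequencies: light:3, wagon:3, rise:2, cook:2, bright:2, some:1, cool:1, sad:1, earth:1
Hapax (freq=1): cool, earth, sad, some

4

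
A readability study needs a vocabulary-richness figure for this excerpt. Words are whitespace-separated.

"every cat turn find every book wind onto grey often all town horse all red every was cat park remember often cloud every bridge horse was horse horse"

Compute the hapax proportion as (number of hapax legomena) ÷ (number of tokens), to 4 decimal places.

Frequencies: every:4, horse:4, cat:2, often:2, all:2, was:2, turn:1, find:1, book:1, wind:1, onto:1, grey:1, town:1, red:1, park:1, remember:1, cloud:1, bridge:1
Hapax count = 12; token count = 28.
Ratio = 12 / 28 = 0.4286

0.4286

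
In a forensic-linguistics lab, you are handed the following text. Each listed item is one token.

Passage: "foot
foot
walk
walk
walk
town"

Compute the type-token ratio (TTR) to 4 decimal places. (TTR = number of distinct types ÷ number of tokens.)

0.5000

N = 6 tokens, V = 3 types.
TTR = V / N = 3 / 6 = 0.5000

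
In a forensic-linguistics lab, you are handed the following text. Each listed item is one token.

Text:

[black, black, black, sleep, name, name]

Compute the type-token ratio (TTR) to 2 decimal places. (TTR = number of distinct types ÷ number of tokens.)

N = 6 tokens, V = 3 types.
TTR = V / N = 3 / 6 = 0.50

0.50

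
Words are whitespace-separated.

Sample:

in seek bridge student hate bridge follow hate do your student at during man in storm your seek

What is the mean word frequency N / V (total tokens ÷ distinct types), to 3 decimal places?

1.500

N = 18 tokens, V = 12 types.
Mean frequency = N / V = 18 / 12 = 1.500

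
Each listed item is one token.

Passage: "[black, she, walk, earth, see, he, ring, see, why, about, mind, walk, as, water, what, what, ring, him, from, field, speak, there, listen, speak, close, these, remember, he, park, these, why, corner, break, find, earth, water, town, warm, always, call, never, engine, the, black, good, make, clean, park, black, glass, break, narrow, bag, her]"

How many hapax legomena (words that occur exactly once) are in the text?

Frequencies: black:3, walk:2, earth:2, see:2, he:2, ring:2, why:2, water:2, what:2, speak:2, these:2, park:2, break:2, she:1, about:1, mind:1, as:1, him:1, from:1, field:1, … (20 more, each freq 1)
Hapax (freq=1): about, always, as, bag, call, clean, close, corner, engine, field, find, from, glass, good, her, him, listen, make, mind, narrow, never, remember, she, the, there, town, warm

27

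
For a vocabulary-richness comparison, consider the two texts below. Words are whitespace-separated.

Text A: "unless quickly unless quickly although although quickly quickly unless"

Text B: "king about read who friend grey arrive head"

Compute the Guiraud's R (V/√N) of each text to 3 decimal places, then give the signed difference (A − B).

-1.828

A: V=3, N=9, R=1.000
B: V=8, N=8, R=2.828
Difference = 1.000 − 2.828 = -1.828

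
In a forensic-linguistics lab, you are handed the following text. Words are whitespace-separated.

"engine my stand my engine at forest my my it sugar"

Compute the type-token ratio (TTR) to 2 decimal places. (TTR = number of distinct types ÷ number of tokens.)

N = 11 tokens, V = 7 types.
TTR = V / N = 7 / 11 = 0.64

0.64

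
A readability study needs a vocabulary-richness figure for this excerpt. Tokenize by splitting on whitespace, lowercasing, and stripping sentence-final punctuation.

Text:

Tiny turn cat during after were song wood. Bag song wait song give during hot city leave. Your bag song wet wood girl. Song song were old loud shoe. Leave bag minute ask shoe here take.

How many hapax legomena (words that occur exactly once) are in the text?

17

Frequencies: song:6, bag:3, during:2, were:2, wood:2, leave:2, shoe:2, tiny:1, turn:1, cat:1, after:1, wait:1, give:1, hot:1, city:1, your:1, wet:1, girl:1, old:1, loud:1, … (4 more, each freq 1)
Hapax (freq=1): after, ask, cat, city, girl, give, here, hot, loud, minute, old, take, tiny, turn, wait, wet, your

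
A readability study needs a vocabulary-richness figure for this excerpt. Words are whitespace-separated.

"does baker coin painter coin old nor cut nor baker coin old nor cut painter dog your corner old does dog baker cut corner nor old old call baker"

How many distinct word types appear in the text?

11

Distinct types: {baker, call, coin, corner, cut, does, dog, nor, old, painter, your}
V = 11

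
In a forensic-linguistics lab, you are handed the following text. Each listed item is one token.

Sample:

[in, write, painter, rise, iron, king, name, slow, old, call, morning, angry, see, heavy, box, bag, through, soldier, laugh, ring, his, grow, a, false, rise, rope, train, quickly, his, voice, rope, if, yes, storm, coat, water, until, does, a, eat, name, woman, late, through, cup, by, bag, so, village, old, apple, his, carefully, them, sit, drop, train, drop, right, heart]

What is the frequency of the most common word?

3

Frequencies: his:3, rise:2, name:2, old:2, bag:2, through:2, a:2, rope:2, train:2, drop:2, in:1, write:1, painter:1, iron:1, king:1, slow:1, call:1, morning:1, angry:1, see:1, … (29 more, each freq 1)
Most common: 'his' with frequency 3.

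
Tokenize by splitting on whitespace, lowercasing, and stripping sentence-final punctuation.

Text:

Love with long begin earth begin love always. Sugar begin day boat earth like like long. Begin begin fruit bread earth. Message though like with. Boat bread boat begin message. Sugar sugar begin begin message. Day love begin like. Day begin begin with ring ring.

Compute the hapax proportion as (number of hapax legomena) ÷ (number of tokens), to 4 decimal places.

0.0667

Frequencies: begin:11, like:4, love:3, with:3, earth:3, sugar:3, day:3, boat:3, message:3, long:2, bread:2, ring:2, always:1, fruit:1, though:1
Hapax count = 3; token count = 45.
Ratio = 3 / 45 = 0.0667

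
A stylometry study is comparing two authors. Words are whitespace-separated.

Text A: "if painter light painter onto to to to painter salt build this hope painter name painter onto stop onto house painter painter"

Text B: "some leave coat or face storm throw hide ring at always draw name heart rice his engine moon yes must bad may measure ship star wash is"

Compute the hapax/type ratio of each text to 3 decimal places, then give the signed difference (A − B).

A: hapax=9, V=12, ratio=0.750
B: hapax=27, V=27, ratio=1.000
Difference = 0.750 − 1.000 = -0.250

-0.250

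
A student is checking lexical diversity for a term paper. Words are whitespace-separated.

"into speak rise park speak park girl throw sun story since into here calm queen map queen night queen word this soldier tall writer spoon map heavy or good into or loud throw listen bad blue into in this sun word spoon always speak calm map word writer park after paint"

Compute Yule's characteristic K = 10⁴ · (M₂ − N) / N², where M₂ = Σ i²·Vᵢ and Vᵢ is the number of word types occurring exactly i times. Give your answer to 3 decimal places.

215.302

Frequencies: into:4, speak:3, park:3, queen:3, map:3, word:3, throw:2, sun:2, calm:2, this:2, writer:2, spoon:2, or:2, rise:1, girl:1, story:1, since:1, here:1, night:1, soldier:1, … (11 more, each freq 1)
N = 51. Frequency spectrum: V_1=18, V_2=7, V_3=5, V_4=1
M₂ = 1²·18 + 2²·7 + 3²·5 + 4²·1 = 107
K = 10000 × (107 − 51) / 51² = 215.302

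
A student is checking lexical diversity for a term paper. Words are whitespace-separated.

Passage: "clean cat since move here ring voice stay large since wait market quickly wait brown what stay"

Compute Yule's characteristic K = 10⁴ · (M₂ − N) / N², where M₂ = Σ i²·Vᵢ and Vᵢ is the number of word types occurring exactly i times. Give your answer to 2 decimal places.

Frequencies: since:2, stay:2, wait:2, clean:1, cat:1, move:1, here:1, ring:1, voice:1, large:1, market:1, quickly:1, brown:1, what:1
N = 17. Frequency spectrum: V_1=11, V_2=3
M₂ = 1²·11 + 2²·3 = 23
K = 10000 × (23 − 17) / 17² = 207.61

207.61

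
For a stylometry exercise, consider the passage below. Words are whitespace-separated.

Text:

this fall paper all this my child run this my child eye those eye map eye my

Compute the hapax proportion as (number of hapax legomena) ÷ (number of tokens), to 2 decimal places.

Frequencies: this:3, my:3, eye:3, child:2, fall:1, paper:1, all:1, run:1, those:1, map:1
Hapax count = 6; token count = 17.
Ratio = 6 / 17 = 0.35

0.35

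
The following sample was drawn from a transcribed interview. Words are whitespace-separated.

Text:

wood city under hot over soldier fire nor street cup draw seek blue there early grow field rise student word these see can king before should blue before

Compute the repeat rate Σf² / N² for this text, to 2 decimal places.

0.04

Frequencies: blue:2, before:2, wood:1, city:1, under:1, hot:1, over:1, soldier:1, fire:1, nor:1, street:1, cup:1, draw:1, seek:1, there:1, early:1, grow:1, field:1, rise:1, student:1, … (6 more, each freq 1)
Σf² = 32; N² = 784
Repeat rate = 32 / 784 = 0.04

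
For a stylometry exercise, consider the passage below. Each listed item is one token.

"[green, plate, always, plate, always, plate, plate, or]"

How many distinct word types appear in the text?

4

Distinct types: {always, green, or, plate}
V = 4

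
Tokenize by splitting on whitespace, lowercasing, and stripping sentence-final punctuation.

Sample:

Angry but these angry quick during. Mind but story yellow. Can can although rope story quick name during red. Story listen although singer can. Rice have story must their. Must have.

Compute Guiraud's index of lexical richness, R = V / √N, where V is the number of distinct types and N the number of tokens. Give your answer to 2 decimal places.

N = 31, V = 19.
√N = 5.567764
R = 19 / 5.567764 = 3.41

3.41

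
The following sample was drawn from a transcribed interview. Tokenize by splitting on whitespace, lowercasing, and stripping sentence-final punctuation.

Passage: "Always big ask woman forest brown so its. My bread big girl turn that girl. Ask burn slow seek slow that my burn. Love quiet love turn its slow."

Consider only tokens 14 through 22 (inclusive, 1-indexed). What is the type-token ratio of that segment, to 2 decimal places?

0.78

Segment tokens 14–22: that, girl, ask, burn, slow, seek, slow, that, my
Segment N = 9, segment V = 7.
TTR = 7 / 9 = 0.78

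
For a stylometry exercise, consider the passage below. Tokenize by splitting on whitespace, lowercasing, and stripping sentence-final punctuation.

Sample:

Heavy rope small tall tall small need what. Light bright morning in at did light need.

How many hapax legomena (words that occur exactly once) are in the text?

Frequencies: small:2, tall:2, need:2, light:2, heavy:1, rope:1, what:1, bright:1, morning:1, in:1, at:1, did:1
Hapax (freq=1): at, bright, did, heavy, in, morning, rope, what

8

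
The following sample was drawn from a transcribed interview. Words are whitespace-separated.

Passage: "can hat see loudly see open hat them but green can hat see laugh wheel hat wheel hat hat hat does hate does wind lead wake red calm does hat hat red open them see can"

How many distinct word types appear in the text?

Distinct types: {but, calm, can, does, green, hat, hate, laugh, lead, loudly, open, red, see, them, wake, wheel, wind}
V = 17

17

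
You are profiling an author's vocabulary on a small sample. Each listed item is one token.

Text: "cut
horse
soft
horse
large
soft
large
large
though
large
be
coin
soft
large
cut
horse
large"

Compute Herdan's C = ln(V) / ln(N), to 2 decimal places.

0.69

N = 17, V = 7.
ln(V) = 1.945910, ln(N) = 2.833213
C = 1.945910 / 2.833213 = 0.69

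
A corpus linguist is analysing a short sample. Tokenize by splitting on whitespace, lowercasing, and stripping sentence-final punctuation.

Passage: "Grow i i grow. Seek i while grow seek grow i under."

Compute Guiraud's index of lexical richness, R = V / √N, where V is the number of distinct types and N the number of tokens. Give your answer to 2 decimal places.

1.44

N = 12, V = 5.
√N = 3.464102
R = 5 / 3.464102 = 1.44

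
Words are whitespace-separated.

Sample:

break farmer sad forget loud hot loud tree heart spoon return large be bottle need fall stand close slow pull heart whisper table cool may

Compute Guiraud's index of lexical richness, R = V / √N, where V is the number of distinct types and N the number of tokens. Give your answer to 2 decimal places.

N = 25, V = 23.
√N = 5.000000
R = 23 / 5.000000 = 4.60

4.60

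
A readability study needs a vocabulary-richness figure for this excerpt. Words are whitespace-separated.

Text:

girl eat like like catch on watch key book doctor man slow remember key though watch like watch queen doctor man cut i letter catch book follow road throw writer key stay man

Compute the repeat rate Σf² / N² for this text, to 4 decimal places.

0.0579

Frequencies: like:3, watch:3, key:3, man:3, catch:2, book:2, doctor:2, girl:1, eat:1, on:1, slow:1, remember:1, though:1, queen:1, cut:1, i:1, letter:1, follow:1, road:1, throw:1, … (2 more, each freq 1)
Σf² = 63; N² = 1089
Repeat rate = 63 / 1089 = 0.0579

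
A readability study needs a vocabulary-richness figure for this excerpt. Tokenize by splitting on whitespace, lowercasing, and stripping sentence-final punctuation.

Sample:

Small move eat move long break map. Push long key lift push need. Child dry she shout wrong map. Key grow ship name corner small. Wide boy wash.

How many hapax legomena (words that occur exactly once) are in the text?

Frequencies: small:2, move:2, long:2, map:2, push:2, key:2, eat:1, break:1, lift:1, need:1, child:1, dry:1, she:1, shout:1, wrong:1, grow:1, ship:1, name:1, corner:1, wide:1, … (2 more, each freq 1)
Hapax (freq=1): boy, break, child, corner, dry, eat, grow, lift, name, need, she, ship, shout, wash, wide, wrong

16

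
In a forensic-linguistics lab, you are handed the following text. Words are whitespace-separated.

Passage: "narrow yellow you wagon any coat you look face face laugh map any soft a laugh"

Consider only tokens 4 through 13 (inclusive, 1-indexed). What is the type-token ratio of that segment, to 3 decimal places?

0.800

Segment tokens 4–13: wagon, any, coat, you, look, face, face, laugh, map, any
Segment N = 10, segment V = 8.
TTR = 8 / 10 = 0.800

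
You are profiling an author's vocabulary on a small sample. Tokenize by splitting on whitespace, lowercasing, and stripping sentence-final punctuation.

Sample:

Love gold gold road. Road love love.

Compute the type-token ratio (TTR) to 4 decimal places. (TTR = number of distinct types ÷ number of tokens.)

0.4286

N = 7 tokens, V = 3 types.
TTR = V / N = 3 / 7 = 0.4286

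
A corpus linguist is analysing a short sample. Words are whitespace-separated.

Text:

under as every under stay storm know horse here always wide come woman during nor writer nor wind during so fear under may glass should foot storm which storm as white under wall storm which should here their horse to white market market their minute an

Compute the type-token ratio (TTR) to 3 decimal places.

0.652

N = 46 tokens, V = 30 types.
TTR = V / N = 30 / 46 = 0.652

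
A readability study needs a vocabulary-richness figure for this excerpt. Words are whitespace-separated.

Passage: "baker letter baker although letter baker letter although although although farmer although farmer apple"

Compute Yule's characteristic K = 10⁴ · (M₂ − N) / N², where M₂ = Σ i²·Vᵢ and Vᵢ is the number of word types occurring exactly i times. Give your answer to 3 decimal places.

Frequencies: although:5, baker:3, letter:3, farmer:2, apple:1
N = 14. Frequency spectrum: V_1=1, V_2=1, V_3=2, V_5=1
M₂ = 1²·1 + 2²·1 + 3²·2 + 5²·1 = 48
K = 10000 × (48 − 14) / 14² = 1734.694

1734.694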